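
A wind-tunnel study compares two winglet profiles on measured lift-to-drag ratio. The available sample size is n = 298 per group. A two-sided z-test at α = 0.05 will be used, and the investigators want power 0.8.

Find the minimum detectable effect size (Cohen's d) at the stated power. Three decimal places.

d ≈ 0.230

Required noncentrality: δ = z_{0.025} + z_{0.20} = 1.960 + 0.842 = 2.802.
(The second rejection-region term Φ(−δ − z_{α/2}) is negligible and dropped.)
δ = d·√(n/2) ⇒ d = δ/√(n/2) = 2.802/√(298/2) = 0.2295.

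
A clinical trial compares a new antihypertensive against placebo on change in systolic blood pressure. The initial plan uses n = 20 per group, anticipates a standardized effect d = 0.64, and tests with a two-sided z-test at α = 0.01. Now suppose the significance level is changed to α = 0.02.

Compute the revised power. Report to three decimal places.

Power ≈ 0.381

δ = d·√(n/2) = 0.64 × √(20/2) = 2.0239 (unchanged). New critical value: z_{0.01} = 2.326.
Revised power = Φ(δ − 2.326) + Φ(−δ − 2.326) = Φ(-0.302) + Φ(-4.350) = 0.3811 + 0.0000 = 0.3811.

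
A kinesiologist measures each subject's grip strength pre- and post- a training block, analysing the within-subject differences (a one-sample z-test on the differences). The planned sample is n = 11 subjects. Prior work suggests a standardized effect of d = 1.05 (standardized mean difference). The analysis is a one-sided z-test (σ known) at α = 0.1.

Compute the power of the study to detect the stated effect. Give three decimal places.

Noncentrality parameter: δ = d·√n = 1.05 × √11 = 3.4825
One-sided α = 0.1 → critical value z_{0.1} = 1.282.
Power = P(Z > 1.282 − δ) = Φ(2.201) = 0.9861.

Power ≈ 0.986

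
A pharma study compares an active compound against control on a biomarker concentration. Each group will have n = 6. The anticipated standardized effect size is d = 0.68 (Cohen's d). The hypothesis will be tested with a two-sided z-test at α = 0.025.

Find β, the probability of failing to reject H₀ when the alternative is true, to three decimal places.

β ≈ 0.856

Noncentrality parameter: δ = d·√(n/2) = 0.68 × √(6/2) = 1.1778
Two-sided α = 0.025 → critical value z_{0.0125} = 2.241.
Power = Φ(δ − 2.241) + Φ(−δ − 2.241) = Φ(-1.064) + Φ(-3.419) = 0.1438 + 0.0003 = 0.1441.
Type II error: β = 1 − power = 1 − 0.1441 = 0.8559.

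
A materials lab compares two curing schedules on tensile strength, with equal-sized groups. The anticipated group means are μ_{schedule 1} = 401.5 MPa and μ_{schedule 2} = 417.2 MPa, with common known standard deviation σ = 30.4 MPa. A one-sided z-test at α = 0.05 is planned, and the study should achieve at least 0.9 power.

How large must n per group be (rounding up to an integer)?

n = 65 per group

Standardized effect: d = |μ_{schedule 1} − μ_{schedule 2}| / σ = |401.5 − 417.2| / 30.4 = 0.5164
Set Φ(δ − 1.645) = 0.9; then δ − 1.645 = Φ⁻¹(0.9) = 1.282, giving δ = 2.926.
δ = d·√(n/2) ⇒ n = 2(δ/d)² = 2 × (2.926 / 0.5164)² = 64.22.
Rounding up, n = 65 per group.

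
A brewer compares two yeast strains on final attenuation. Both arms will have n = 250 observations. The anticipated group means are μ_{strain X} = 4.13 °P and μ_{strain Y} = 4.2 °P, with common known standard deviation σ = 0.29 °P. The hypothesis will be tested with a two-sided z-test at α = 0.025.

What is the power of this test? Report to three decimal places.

Standardized effect: d = |μ_{strain X} − μ_{strain Y}| / σ = |4.13 − 4.2| / 0.29 = 0.2414
Noncentrality parameter: δ = d·√(n/2) = 0.2414 × √(250/2) = 2.6987
Critical value for a two-sided test at α = 0.025: z_{α/2} = 2.241.
Power = Φ(δ − 2.241) + Φ(−δ − 2.241) = Φ(0.457) + Φ(-4.940) = 0.6763 + 0.0000 = 0.6763.

Power ≈ 0.676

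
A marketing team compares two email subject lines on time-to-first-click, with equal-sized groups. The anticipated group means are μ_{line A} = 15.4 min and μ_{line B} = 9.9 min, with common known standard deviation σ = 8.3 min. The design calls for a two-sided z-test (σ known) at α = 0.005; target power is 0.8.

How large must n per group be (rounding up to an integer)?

Standardized effect: d = |μ_{line A} − μ_{line B}| / σ = |15.4 − 9.9| / 8.3 = 0.6627
For power 0.8 need Φ(δ − z_{0.0025}) = 0.8, so δ = z_{0.0025} + z_{0.20} = 2.807 + 0.842 = 3.649.
(The Φ(−δ − z_{α/2}) term is vanishingly small for δ > 0 and is dropped in the standard sample-size formula.)
δ = d·√(n/2) ⇒ n = 2(δ/d)² = 2 × (3.649 / 0.6627)² = 60.64.
Rounding up, n = 61 per group.

n = 61 per group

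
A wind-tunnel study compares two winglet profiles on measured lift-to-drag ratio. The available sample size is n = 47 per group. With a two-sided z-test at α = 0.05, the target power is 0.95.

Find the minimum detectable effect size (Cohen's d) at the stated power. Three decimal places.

d ≈ 0.744

Need Φ(δ − 1.960) = 0.95, so δ = 1.960 + 1.645 = 3.605.
(Lower-tail contribution to power is negligible for δ > 0.)
δ = d·√(n/2) ⇒ d = δ/√(n/2) = 3.605/√(47/2) = 0.7436.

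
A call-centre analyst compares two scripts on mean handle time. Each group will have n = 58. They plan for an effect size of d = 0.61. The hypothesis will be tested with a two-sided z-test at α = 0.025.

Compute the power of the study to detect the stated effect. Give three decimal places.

Power ≈ 0.852

Noncentrality parameter: δ = d·√(n/2) = 0.61 × √(58/2) = 3.2850
Critical value for a two-sided test at α = 0.025: z_{α/2} = 2.241.
Power = Φ(δ − 2.241) + Φ(−δ − 2.241) = Φ(1.044) + Φ(-5.526) = 0.8517 + 0.0000 = 0.8517.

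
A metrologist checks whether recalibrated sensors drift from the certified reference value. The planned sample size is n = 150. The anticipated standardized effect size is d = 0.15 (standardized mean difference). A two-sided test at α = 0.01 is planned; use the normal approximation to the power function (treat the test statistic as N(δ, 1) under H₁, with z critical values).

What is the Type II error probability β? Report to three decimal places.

β ≈ 0.770

Noncentrality parameter: δ = d·√n = 0.15 × √150 = 1.8371
Two-sided α = 0.01 → critical value z_{0.005} = 2.576.
Power = Φ(δ − 2.576) + Φ(−δ − 2.576) = Φ(-0.739) + Φ(-4.413) = 0.2300 + 0.0000 = 0.2300.
Type II error: β = 1 − power = 1 − 0.2300 = 0.7700.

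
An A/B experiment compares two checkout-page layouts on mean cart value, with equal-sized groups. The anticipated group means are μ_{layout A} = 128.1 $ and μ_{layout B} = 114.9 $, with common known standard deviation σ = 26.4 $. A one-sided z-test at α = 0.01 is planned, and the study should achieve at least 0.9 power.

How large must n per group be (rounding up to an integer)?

n = 105 per group

Standardized effect: d = |μ_{layout A} − μ_{layout B}| / σ = |128.1 − 114.9| / 26.4 = 0.5000
Set Φ(δ − 2.326) = 0.9; then δ − 2.326 = Φ⁻¹(0.9) = 1.282, giving δ = 3.608.
δ = d·√(n/2) ⇒ n = 2(δ/d)² = 2 × (3.608 / 0.5000)² = 104.14.
Round up to the next whole unit.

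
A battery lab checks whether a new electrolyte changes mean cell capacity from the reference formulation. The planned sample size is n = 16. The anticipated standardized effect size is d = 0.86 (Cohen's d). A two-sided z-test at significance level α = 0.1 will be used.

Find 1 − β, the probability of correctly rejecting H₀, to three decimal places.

Power ≈ 0.964

Noncentrality parameter: δ = d·√n = 0.86 × √16 = 3.4400
Critical value for a two-sided test at α = 0.1: z_{α/2} = 1.645.
Power = Φ(δ − 1.645) + Φ(−δ − 1.645) = Φ(1.795) + Φ(-5.085) = 0.9637 + 0.0000 = 0.9637.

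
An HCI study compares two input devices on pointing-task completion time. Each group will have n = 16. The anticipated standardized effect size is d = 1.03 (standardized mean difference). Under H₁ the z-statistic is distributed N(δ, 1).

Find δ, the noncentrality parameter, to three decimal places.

δ ≈ 2.913

The noncentrality parameter scales effect size by the design's sample-size factor: δ = d·√(n/2) = 1.03 × √(16/2) = 2.9133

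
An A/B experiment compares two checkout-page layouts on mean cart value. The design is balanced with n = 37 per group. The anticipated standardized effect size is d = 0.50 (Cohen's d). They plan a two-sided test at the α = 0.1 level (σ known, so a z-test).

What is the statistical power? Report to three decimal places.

Power ≈ 0.694

Noncentrality parameter: δ = d·√(n/2) = 0.50 × √(37/2) = 2.1506
Two-sided α = 0.1 → critical value z_{0.05} = 1.645.
Power = Φ(δ − 1.645) + Φ(−δ − 1.645) = Φ(0.506) + Φ(-3.795) = 0.6935 + 0.0001 = 0.6935.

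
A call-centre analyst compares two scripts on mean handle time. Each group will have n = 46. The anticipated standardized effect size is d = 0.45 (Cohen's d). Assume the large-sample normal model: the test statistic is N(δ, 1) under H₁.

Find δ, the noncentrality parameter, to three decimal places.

The noncentrality parameter scales effect size by the design's sample-size factor: δ = d·√(n/2) = 0.45 × √(46/2) = 2.1581

δ ≈ 2.158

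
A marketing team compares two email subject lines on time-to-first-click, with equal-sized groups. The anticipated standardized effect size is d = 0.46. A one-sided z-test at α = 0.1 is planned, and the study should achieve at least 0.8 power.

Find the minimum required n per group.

n = 43 per group

Set Φ(δ − 1.282) = 0.8; then δ − 1.282 = Φ⁻¹(0.8) = 0.842, giving δ = 2.123.
δ = d·√(n/2) ⇒ n = 2(δ/d)² = 2 × (2.123 / 0.46)² = 42.61.
Rounding up, n = 43 per group.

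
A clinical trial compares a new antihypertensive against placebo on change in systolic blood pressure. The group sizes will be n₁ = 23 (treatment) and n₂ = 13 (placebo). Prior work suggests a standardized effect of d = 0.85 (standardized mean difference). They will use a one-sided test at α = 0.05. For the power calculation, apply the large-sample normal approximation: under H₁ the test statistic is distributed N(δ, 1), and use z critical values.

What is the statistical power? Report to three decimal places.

Noncentrality parameter: δ = d / √(1/n₁ + 1/n₂) = 0.85 / √(1/23 + 1/13) = 2.4496
One-sided α = 0.05 → critical value z_{0.05} = 1.645.
Power = Φ(δ − 1.645) = Φ(0.805) = 0.7895.

Power ≈ 0.790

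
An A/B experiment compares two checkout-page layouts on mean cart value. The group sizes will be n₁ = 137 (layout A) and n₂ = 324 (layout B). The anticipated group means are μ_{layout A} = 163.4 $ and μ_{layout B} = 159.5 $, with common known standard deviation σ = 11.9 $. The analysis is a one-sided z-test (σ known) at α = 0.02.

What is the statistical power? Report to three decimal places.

Standardized effect: d = |μ_{layout A} − μ_{layout B}| / σ = |163.4 − 159.5| / 11.9 = 0.3277
Noncentrality parameter: λ = d / √(1/n₁ + 1/n₂) = 0.3277 / √(1/137 + 1/324) = 3.2159
Critical value for a one-sided test at α = 0.02: z_α = 2.054.
Power = P(Z > 2.054 − λ) = Φ(1.162) = 0.8774.

Power ≈ 0.877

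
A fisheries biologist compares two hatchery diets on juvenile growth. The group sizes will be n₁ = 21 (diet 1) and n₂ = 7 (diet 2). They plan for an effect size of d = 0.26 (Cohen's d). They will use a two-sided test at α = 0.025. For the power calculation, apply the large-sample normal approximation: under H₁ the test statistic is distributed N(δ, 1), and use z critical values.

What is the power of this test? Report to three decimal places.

Power ≈ 0.052

Noncentrality parameter: λ = d / √(1/n₁ + 1/n₂) = 0.26 / √(1/21 + 1/7) = 0.5957
Critical value for a two-sided test at α = 0.025: z_{α/2} = 2.241.
Power = Φ(λ − 2.241) + Φ(−λ − 2.241) = Φ(-1.646) + Φ(-2.837) = 0.0499 + 0.0023 = 0.0522.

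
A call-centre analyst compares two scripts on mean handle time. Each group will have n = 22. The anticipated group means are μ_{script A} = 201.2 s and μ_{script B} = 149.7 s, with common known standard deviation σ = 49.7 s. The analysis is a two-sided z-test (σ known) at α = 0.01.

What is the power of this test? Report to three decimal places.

Power ≈ 0.805

Standardized effect: d = |μ_{script A} − μ_{script B}| / σ = |201.2 − 149.7| / 49.7 = 1.0362
Noncentrality parameter: δ = d·√(n/2) = 1.0362 × √(22/2) = 3.4367
Critical value for a two-sided test at α = 0.01: z_{α/2} = 2.576.
Power = Φ(δ − 2.576) + Φ(−δ − 2.576) = Φ(0.861) + Φ(-6.013) = 0.8054 + 0.0000 = 0.8054.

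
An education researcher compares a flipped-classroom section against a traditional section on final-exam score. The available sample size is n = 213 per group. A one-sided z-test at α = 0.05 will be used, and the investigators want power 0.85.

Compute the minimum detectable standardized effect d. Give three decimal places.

d ≈ 0.260

Need Φ(δ − 1.645) = 0.85, so δ = 1.645 + 1.036 = 2.681.
δ = d·√(n/2) ⇒ d = δ/√(n/2) = 2.681/√(213/2) = 0.2598.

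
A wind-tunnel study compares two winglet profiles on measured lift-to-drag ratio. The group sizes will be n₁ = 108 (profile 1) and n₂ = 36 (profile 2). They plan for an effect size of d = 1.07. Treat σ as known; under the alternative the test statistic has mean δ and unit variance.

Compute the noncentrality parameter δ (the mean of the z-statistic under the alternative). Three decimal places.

δ = d / √(1/n₁ + 1/n₂) = 1.07 / √(1/108 + 1/36) = 5.5599

δ ≈ 5.560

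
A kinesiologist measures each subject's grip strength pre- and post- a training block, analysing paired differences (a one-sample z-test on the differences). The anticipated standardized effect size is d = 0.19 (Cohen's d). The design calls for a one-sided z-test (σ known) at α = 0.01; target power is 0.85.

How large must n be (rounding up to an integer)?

Set Φ(δ − 2.326) = 0.85; then δ − 2.326 = Φ⁻¹(0.85) = 1.036, giving δ = 3.363.
δ = d·√n ⇒ n = (δ/d)² = (3.363 / 0.19)² = 313.25.
Round up to the next whole unit.

n = 314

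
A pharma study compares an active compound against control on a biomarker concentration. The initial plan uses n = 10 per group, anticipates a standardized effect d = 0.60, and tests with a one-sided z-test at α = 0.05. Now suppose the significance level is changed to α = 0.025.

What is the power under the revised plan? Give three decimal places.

δ = d·√(n/2) = 0.60 × √(10/2) = 1.3416 (unchanged). New critical value: z_{0.025} = 1.960.
Revised power = Φ(δ − 1.960) = Φ(-0.618) = 0.2682.

Power ≈ 0.268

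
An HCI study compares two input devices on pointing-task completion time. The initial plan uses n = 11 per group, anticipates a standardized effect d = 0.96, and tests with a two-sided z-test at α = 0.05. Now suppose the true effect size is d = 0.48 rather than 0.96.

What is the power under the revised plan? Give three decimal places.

Power ≈ 0.203

With d = 0.48: δ = d·√(n/2) = 0.48 × √(11/2) = 1.1257. Critical value z_{0.025} = 1.960.
Revised power = Φ(δ − 1.960) + Φ(−δ − 1.960) = Φ(-0.834) + Φ(-3.086) = 0.2021 + 0.0010 = 0.2031.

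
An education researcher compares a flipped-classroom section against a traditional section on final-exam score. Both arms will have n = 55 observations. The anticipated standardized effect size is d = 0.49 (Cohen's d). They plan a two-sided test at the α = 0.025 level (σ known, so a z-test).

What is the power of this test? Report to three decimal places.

Noncentrality parameter: δ = d·√(n/2) = 0.49 × √(55/2) = 2.5696
Critical value for a two-sided test at α = 0.025: z_{α/2} = 2.241.
Power = Φ(δ − 2.241) + Φ(−δ − 2.241) = Φ(0.328) + Φ(-4.811) = 0.6286 + 0.0000 = 0.6286.

Power ≈ 0.629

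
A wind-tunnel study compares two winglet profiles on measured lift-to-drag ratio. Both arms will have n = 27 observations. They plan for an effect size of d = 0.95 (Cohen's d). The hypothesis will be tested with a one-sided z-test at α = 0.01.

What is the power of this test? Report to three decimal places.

Noncentrality parameter: δ = d·√(n/2) = 0.95 × √(27/2) = 3.4905
One-sided α = 0.01 → critical value z_{0.01} = 2.326.
Power = P(Z > 2.326 − δ) = Φ(1.164) = 0.8778.

Power ≈ 0.878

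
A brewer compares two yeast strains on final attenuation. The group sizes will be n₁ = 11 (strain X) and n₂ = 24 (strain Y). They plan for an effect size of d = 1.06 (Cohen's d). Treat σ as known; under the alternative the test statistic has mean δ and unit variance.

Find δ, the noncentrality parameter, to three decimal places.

δ ≈ 2.911

δ = d / √(1/n₁ + 1/n₂) = 1.06 / √(1/11 + 1/24) = 2.9112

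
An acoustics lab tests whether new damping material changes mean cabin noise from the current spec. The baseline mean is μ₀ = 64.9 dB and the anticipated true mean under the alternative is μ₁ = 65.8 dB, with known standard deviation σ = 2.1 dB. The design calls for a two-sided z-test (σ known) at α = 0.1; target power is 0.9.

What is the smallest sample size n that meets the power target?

n = 47

Standardized effect: d = |μ₁ − μ₀| / σ = |65.8 − 64.9| / 2.1 = 0.4286
For power 0.9 need Φ(δ − z_{0.05}) = 0.9, so δ = z_{0.05} + z_{0.10} = 1.645 + 1.282 = 2.926.
(Ignoring the negligible lower-tail rejection probability gives the usual closed-form inversion.)
δ = d·√n ⇒ n = (δ/d)² = (2.926 / 0.4286)² = 46.63.
Round up to the next whole unit.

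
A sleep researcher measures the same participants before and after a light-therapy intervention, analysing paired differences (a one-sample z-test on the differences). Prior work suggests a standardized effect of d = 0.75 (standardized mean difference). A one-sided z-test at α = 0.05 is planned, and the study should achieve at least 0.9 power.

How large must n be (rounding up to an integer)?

n = 16

Set Φ(δ − 1.645) = 0.9; then δ − 1.645 = Φ⁻¹(0.9) = 1.282, giving δ = 2.926.
δ = d·√n ⇒ n = (δ/d)² = (2.926 / 0.75)² = 15.22.
Round up to the next whole unit.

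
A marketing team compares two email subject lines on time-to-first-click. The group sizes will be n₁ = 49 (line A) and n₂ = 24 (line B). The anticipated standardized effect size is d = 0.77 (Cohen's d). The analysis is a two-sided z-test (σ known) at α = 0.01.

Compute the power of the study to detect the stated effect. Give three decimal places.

Noncentrality parameter: δ = d / √(1/n₁ + 1/n₂) = 0.77 / √(1/49 + 1/24) = 3.0905
Critical value for a two-sided test at α = 0.01: z_{α/2} = 2.576.
Power = Φ(δ − 2.576) + Φ(−δ − 2.576) = Φ(0.515) + Φ(-5.666) = 0.6966 + 0.0000 = 0.6966.

Power ≈ 0.697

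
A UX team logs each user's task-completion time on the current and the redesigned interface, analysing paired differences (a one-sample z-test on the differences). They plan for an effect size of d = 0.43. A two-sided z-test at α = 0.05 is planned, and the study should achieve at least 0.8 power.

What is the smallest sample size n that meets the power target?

n = 43

For power 0.8 need Φ(δ − z_{0.025}) = 0.8, so δ = z_{0.025} + z_{0.20} = 1.960 + 0.842 = 2.802.
(Ignoring the negligible lower-tail rejection probability gives the usual closed-form inversion.)
δ = d·√n ⇒ n = (δ/d)² = (2.802 / 0.43)² = 42.45.
Rounding up, n = 43.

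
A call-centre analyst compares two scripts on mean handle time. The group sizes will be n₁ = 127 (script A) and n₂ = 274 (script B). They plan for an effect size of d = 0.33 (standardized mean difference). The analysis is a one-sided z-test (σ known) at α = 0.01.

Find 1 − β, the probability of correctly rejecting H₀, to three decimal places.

Noncentrality parameter: δ = d / √(1/n₁ + 1/n₂) = 0.33 / √(1/127 + 1/274) = 3.0741
One-sided α = 0.01 → critical value z_{0.01} = 2.326.
Power = Φ(δ − 2.326) = Φ(0.748) = 0.7727.

Power ≈ 0.773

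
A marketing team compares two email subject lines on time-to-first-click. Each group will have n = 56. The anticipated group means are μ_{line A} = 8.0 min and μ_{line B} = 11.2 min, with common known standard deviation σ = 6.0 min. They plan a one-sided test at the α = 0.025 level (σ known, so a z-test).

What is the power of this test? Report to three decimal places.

Standardized effect: d = |μ_{line A} − μ_{line B}| / σ = |8.0 − 11.2| / 6.0 = 0.5333
Noncentrality parameter: δ = d·√(n/2) = 0.5333 × √(56/2) = 2.8221
One-sided α = 0.025 → critical value z_{0.025} = 1.960.
Power = P(Z > 1.960 − δ) = Φ(0.862) = 0.8057.

Power ≈ 0.806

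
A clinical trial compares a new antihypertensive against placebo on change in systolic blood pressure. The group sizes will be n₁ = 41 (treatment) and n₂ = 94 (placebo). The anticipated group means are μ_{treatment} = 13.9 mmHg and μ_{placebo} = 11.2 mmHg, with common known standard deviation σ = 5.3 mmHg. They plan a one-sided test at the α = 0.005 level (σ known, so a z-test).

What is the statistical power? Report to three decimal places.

Standardized effect: d = |μ_{treatment} − μ_{placebo}| / σ = |13.9 − 11.2| / 5.3 = 0.5094
Noncentrality parameter: δ = d / √(1/n₁ + 1/n₂) = 0.5094 / √(1/41 + 1/94) = 2.7219
Critical value for a one-sided test at α = 0.005: z_α = 2.576.
Power = Φ(δ − 2.576) = Φ(0.146) = 0.5581.

Power ≈ 0.558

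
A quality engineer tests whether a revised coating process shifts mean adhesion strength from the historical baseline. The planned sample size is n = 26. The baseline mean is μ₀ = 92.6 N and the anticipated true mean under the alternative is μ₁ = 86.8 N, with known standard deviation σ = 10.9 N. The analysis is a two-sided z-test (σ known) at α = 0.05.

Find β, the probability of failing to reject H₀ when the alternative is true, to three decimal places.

Standardized effect: d = |μ₁ − μ₀| / σ = |86.8 − 92.6| / 10.9 = 0.5321
Noncentrality parameter: δ = d·√n = 0.5321 × √26 = 2.7132
Two-sided α = 0.05 → critical value z_{0.025} = 1.960.
Power = Φ(δ − 1.960) + Φ(−δ − 1.960) = Φ(0.753) + Φ(-4.673) = 0.7744 + 0.0000 = 0.7744.
Type II error: β = 1 − power = 1 − 0.7744 = 0.2256.

β ≈ 0.226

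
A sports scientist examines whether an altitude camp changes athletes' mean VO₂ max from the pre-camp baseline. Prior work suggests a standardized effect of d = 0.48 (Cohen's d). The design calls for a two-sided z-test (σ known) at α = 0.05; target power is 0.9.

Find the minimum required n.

n = 46

For power 0.9 need Φ(δ − z_{0.025}) = 0.9, so δ = z_{0.025} + z_{0.10} = 1.960 + 1.282 = 3.242.
(The Φ(−δ − z_{α/2}) term is vanishingly small for δ > 0 and is dropped in the standard sample-size formula.)
δ = d·√n ⇒ n = (δ/d)² = (3.242 / 0.48)² = 45.61.
Rounding up, n = 46.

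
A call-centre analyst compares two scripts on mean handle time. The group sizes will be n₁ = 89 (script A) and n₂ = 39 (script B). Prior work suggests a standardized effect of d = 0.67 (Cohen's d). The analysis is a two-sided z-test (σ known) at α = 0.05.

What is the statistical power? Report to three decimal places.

Noncentrality parameter: δ = d / √(1/n₁ + 1/n₂) = 0.67 / √(1/89 + 1/39) = 3.4890
Critical value for a two-sided test at α = 0.05: z_{α/2} = 1.960.
Power = Φ(δ − 1.960) + Φ(−δ − 1.960) = Φ(1.529) + Φ(-5.449) = 0.9369 + 0.0000 = 0.9369.

Power ≈ 0.937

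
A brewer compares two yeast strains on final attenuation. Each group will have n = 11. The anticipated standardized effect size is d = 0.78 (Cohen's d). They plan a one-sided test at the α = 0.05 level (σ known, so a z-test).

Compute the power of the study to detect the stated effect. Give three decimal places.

Power ≈ 0.573

Noncentrality parameter: δ = d·√(n/2) = 0.78 × √(11/2) = 1.8293
One-sided α = 0.05 → critical value z_{0.05} = 1.645.
Power = P(Z > 1.645 − δ) = Φ(0.184) = 0.5732.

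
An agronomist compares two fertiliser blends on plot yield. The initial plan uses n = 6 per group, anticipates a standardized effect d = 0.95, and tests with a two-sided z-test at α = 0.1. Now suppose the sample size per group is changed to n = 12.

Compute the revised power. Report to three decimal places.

With n = 12 per group: δ = d·√(n/2) = 0.95 × √(12/2) = 2.3270. Critical value z_{0.05} = 1.645.
Revised power = Φ(δ − 1.645) + Φ(−δ − 1.645) = Φ(0.682) + Φ(-3.972) = 0.7524 + 0.0000 = 0.7525.

Power ≈ 0.752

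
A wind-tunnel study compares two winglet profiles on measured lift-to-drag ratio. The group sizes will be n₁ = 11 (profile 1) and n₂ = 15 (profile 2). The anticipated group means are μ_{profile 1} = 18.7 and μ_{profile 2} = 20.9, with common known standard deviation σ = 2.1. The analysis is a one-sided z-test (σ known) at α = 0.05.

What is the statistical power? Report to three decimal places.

Standardized effect: d = |μ_{profile 1} − μ_{profile 2}| / σ = |18.7 − 20.9| / 2.1 = 1.0476
Noncentrality parameter: δ = d / √(1/n₁ + 1/n₂) = 1.0476 / √(1/11 + 1/15) = 2.6391
One-sided α = 0.05 → critical value z_{0.05} = 1.645.
Power = Φ(δ − 1.645) = Φ(0.994) = 0.8400.

Power ≈ 0.840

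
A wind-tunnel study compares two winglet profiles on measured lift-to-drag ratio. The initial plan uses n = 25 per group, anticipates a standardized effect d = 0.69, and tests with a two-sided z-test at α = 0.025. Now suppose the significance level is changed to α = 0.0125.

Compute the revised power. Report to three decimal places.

Power ≈ 0.477

δ = d·√(n/2) = 0.69 × √(25/2) = 2.4395 (unchanged). New critical value: z_{0.0063} = 2.498.
Revised power = Φ(δ − 2.498) + Φ(−δ − 2.498) = Φ(-0.058) + Φ(-4.937) = 0.4768 + 0.0000 = 0.4768.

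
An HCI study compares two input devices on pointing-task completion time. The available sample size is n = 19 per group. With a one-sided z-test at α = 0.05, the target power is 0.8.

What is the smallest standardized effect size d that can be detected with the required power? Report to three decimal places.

d ≈ 0.807

Need Φ(δ − 1.645) = 0.8, so δ = 1.645 + 0.842 = 2.486.
δ = d·√(n/2) ⇒ d = δ/√(n/2) = 2.486/√(19/2) = 0.8067.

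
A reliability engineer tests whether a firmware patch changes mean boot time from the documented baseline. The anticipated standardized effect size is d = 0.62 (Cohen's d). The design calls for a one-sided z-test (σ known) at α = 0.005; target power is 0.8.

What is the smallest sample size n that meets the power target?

Set Φ(δ − 2.576) = 0.8; then δ − 2.576 = Φ⁻¹(0.8) = 0.842, giving δ = 3.417.
δ = d·√n ⇒ n = (δ/d)² = (3.417 / 0.62)² = 30.38.
Round up to the next whole unit.

n = 31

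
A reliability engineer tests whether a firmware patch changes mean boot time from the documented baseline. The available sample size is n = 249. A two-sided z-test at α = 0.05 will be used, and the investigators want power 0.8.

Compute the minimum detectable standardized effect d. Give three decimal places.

Need Φ(δ − 1.960) = 0.8, so δ = 1.960 + 0.842 = 2.802.
(The second rejection-region term Φ(−δ − z_{α/2}) is negligible and dropped.)
δ = d·√n ⇒ d = δ/√n = 2.802/√249 = 0.1775.

d ≈ 0.178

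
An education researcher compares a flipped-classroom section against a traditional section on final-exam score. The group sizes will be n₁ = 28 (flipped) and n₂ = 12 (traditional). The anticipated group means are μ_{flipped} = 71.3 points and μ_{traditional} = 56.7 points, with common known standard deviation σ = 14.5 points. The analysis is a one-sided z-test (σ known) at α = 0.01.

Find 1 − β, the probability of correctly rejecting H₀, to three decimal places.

Power ≈ 0.723

Standardized effect: d = |μ_{flipped} − μ_{traditional}| / σ = |71.3 − 56.7| / 14.5 = 1.0069
Noncentrality parameter: δ = d / √(1/n₁ + 1/n₂) = 1.0069 / √(1/28 + 1/12) = 2.9183
One-sided α = 0.01 → critical value z_{0.01} = 2.326.
Power = Φ(δ − 2.326) = Φ(0.592) = 0.7230.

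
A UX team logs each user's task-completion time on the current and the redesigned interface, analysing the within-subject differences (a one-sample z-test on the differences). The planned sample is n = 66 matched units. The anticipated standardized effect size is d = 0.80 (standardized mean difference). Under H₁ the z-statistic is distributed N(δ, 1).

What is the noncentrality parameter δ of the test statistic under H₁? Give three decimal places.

δ ≈ 6.499

The noncentrality parameter scales effect size by the design's sample-size factor: δ = d·√n = 0.80 × √66 = 6.4992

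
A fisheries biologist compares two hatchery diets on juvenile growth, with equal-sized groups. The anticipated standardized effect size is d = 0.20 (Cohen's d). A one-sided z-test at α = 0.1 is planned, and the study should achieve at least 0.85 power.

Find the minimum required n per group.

n = 269 per group

For power 0.85 need Φ(δ − z_{0.1}) = 0.85, so δ = z_{0.1} + z_{0.15} = 1.282 + 1.036 = 2.318.
δ = d·√(n/2) ⇒ n = 2(δ/d)² = 2 × (2.318 / 0.20)² = 268.65.
Rounding up, n = 269 per group.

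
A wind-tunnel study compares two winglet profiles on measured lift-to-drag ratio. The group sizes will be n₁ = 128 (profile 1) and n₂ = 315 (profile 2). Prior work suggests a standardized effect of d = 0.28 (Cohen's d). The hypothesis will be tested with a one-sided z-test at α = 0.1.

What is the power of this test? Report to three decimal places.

Noncentrality parameter: δ = d / √(1/n₁ + 1/n₂) = 0.28 / √(1/128 + 1/315) = 2.6713
One-sided α = 0.1 → critical value z_{0.1} = 1.282.
Power = Φ(δ − 1.282) = Φ(1.390) = 0.9177.

Power ≈ 0.918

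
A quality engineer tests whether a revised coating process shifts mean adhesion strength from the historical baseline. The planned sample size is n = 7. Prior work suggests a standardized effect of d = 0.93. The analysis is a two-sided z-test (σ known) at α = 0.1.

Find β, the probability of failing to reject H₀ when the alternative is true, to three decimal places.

Noncentrality parameter: δ = d·√n = 0.93 × √7 = 2.4605
Two-sided α = 0.1 → critical value z_{0.05} = 1.645.
Power = Φ(δ − 1.645) + Φ(−δ − 1.645) = Φ(0.816) + Φ(-4.105) = 0.7927 + 0.0000 = 0.7927.
Type II error: β = 1 − power = 1 − 0.7927 = 0.2073.

β ≈ 0.207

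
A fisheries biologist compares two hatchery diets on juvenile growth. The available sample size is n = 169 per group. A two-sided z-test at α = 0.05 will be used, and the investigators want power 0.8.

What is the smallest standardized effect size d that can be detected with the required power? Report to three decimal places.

Required noncentrality: δ = z_{0.025} + z_{0.20} = 1.960 + 0.842 = 2.802.
(The second rejection-region term Φ(−δ − z_{α/2}) is negligible and dropped.)
δ = d·√(n/2) ⇒ d = δ/√(n/2) = 2.802/√(169/2) = 0.3048.

d ≈ 0.305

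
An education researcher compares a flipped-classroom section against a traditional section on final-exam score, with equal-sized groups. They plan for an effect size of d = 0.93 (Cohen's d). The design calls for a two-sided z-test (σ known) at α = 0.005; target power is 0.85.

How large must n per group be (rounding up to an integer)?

n = 35 per group

For power 0.85 need Φ(δ − z_{0.0025}) = 0.85, so δ = z_{0.0025} + z_{0.15} = 2.807 + 1.036 = 3.843.
(The Φ(−δ − z_{α/2}) term is vanishingly small for δ > 0 and is dropped in the standard sample-size formula.)
δ = d·√(n/2) ⇒ n = 2(δ/d)² = 2 × (3.843 / 0.93)² = 34.16.
Rounding up, n = 35 per group.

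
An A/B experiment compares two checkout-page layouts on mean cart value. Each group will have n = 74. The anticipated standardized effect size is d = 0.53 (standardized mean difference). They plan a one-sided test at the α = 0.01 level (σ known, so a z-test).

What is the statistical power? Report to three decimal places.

Noncentrality parameter: δ = d·√(n/2) = 0.53 × √(74/2) = 3.2239
One-sided α = 0.01 → critical value z_{0.01} = 2.326.
Power = P(Z > 2.326 − δ) = Φ(0.898) = 0.8153.

Power ≈ 0.815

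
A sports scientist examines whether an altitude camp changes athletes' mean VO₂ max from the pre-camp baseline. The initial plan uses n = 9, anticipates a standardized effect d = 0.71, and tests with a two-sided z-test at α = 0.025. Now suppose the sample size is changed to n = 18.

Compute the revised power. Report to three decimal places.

With n = 18: δ = d·√n = 0.71 × √18 = 3.0123. Critical value z_{0.0125} = 2.241.
Revised power = Φ(δ − 2.241) + Φ(−δ − 2.241) = Φ(0.771) + Φ(-5.254) = 0.7796 + 0.0000 = 0.7796.

Power ≈ 0.780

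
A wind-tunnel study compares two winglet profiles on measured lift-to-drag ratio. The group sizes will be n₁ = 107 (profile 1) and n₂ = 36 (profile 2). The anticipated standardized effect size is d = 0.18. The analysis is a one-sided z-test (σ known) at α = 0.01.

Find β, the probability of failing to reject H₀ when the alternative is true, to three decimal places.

β ≈ 0.918

Noncentrality parameter: δ = d / √(1/n₁ + 1/n₂) = 0.18 / √(1/107 + 1/36) = 0.9342
One-sided α = 0.01 → critical value z_{0.01} = 2.326.
Power = P(Z > 2.326 − δ) = Φ(-1.392) = 0.0819.
Type II error: β = 1 − power = 1 − 0.0819 = 0.9181.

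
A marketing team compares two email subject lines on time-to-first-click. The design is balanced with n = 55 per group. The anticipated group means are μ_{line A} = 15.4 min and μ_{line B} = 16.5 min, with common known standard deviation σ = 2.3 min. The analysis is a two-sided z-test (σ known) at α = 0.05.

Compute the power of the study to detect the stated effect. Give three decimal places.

Power ≈ 0.708

Standardized effect: d = |μ_{line A} − μ_{line B}| / σ = |15.4 − 16.5| / 2.3 = 0.4783
Noncentrality parameter: δ = d·√(n/2) = 0.4783 × √(55/2) = 2.5080
Two-sided α = 0.05 → critical value z_{0.025} = 1.960.
Power = Φ(δ − 1.960) + Φ(−δ − 1.960) = Φ(0.548) + Φ(-4.468) = 0.7082 + 0.0000 = 0.7082.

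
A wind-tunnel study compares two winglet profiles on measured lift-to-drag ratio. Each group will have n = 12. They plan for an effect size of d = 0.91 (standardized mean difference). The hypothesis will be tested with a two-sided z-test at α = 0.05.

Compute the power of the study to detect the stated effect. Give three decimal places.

Power ≈ 0.606

Noncentrality parameter: δ = d·√(n/2) = 0.91 × √(12/2) = 2.2290
Two-sided α = 0.05 → critical value z_{0.025} = 1.960.
Power = Φ(δ − 1.960) + Φ(−δ − 1.960) = Φ(0.269) + Φ(-4.189) = 0.6061 + 0.0000 = 0.6061.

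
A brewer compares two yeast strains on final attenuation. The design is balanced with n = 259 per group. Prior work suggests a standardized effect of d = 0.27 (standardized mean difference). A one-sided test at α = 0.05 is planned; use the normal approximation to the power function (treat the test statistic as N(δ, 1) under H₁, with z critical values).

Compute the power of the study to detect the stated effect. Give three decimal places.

Noncentrality parameter: δ = d·√(n/2) = 0.27 × √(259/2) = 3.0725
Critical value for a one-sided test at α = 0.05: z_α = 1.645.
Power = Φ(δ − 1.645) = Φ(1.428) = 0.9233.

Power ≈ 0.923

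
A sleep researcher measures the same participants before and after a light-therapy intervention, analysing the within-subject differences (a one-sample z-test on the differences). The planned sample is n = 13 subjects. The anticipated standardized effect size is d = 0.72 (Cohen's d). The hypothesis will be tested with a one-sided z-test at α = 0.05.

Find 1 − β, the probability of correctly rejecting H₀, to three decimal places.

Power ≈ 0.829

Noncentrality parameter: δ = d·√n = 0.72 × √13 = 2.5960
Critical value for a one-sided test at α = 0.05: z_α = 1.645.
Power = P(Z > 1.645 − δ) = Φ(0.951) = 0.8292.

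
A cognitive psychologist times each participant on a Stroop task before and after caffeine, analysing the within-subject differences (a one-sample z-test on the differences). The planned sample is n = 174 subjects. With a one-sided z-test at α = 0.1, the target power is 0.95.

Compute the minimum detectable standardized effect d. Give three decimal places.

d ≈ 0.222

Need Φ(δ − 1.282) = 0.95, so δ = 1.282 + 1.645 = 2.926.
δ = d·√n ⇒ d = δ/√n = 2.926/√174 = 0.2219.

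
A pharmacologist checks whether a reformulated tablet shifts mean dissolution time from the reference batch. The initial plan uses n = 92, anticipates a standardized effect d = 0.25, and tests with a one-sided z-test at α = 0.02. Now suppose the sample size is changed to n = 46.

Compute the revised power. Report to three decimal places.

With n = 46: δ = d·√n = 0.25 × √46 = 1.6956. Critical value z_{0.02} = 2.054.
Revised power = P(Z > 2.054 − δ) = Φ(-0.358) = 0.3601.

Power ≈ 0.360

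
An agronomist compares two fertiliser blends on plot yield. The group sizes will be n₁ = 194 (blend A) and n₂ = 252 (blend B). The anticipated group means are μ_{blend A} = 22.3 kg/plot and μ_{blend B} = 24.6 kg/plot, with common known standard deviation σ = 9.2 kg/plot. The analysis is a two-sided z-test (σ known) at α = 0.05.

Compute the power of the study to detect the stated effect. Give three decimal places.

Power ≈ 0.745

Standardized effect: d = |μ_{blend A} − μ_{blend B}| / σ = |22.3 − 24.6| / 9.2 = 0.2500
Noncentrality parameter: δ = d / √(1/n₁ + 1/n₂) = 0.2500 / √(1/194 + 1/252) = 2.6174
Two-sided α = 0.05 → critical value z_{0.025} = 1.960.
Power = Φ(δ − 1.960) + Φ(−δ − 1.960) = Φ(0.657) + Φ(-4.577) = 0.7446 + 0.0000 = 0.7446.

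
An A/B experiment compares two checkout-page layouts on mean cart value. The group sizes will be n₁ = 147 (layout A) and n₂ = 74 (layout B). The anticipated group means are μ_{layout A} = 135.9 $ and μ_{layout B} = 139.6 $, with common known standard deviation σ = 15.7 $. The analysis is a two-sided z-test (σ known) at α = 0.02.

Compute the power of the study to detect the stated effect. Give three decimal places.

Power ≈ 0.251

Standardized effect: d = |μ_{layout A} − μ_{layout B}| / σ = |135.9 − 139.6| / 15.7 = 0.2357
Noncentrality parameter: δ = d / √(1/n₁ + 1/n₂) = 0.2357 / √(1/147 + 1/74) = 1.6534
Critical value for a two-sided test at α = 0.02: z_{α/2} = 2.326.
Power = Φ(δ − 2.326) + Φ(−δ − 2.326) = Φ(-0.673) + Φ(-3.980) = 0.2505 + 0.0000 = 0.2505.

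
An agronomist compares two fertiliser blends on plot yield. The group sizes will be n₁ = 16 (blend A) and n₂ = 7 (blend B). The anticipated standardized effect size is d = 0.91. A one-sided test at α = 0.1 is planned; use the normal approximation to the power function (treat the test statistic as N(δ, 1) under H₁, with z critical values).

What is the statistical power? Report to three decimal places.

Power ≈ 0.766

Noncentrality parameter: δ = d / √(1/n₁ + 1/n₂) = 0.91 / √(1/16 + 1/7) = 2.0081
One-sided α = 0.1 → critical value z_{0.1} = 1.282.
Power = P(Z > 1.282 − δ) = Φ(0.727) = 0.7663.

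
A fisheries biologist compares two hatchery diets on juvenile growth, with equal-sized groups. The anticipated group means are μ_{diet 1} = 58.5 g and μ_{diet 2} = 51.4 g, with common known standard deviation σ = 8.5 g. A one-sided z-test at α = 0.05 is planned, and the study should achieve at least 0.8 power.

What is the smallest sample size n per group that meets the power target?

Standardized effect: d = |μ_{diet 1} − μ_{diet 2}| / σ = |58.5 − 51.4| / 8.5 = 0.8353
Set Φ(δ − 1.645) = 0.8; then δ − 1.645 = Φ⁻¹(0.8) = 0.842, giving δ = 2.486.
δ = d·√(n/2) ⇒ n = 2(δ/d)² = 2 × (2.486 / 0.8353)² = 17.72.
Round up to the next whole unit.

n = 18 per group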